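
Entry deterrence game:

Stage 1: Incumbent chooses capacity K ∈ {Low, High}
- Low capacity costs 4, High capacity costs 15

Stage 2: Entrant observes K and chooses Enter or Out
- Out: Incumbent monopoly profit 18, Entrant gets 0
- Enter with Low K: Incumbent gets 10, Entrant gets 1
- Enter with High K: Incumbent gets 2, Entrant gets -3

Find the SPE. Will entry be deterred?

SPE: (Low, Enter|Low, Out|High); Entry not deterred. Incumbent net profit = 6, Entrant gets 1

Work:
After Low K: Entrant enters (1 > 0)
After High K: Entrant stays out (-3 < 0)
Incumbent: Low → 10−4=6, High → 18−15=3
Incumbent chooses Low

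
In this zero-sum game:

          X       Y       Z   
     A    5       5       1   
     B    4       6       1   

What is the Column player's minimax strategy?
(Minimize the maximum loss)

Column should play Z, value = 1

Work:
Column player minimizes Row's maximum payoff:
Column X: max payoff to Row = 5
Column Y: max payoff to Row = 6
Column Z: max payoff to Row = 1
Minimum is 1, achieved by column Z.
Minimax strategy: Z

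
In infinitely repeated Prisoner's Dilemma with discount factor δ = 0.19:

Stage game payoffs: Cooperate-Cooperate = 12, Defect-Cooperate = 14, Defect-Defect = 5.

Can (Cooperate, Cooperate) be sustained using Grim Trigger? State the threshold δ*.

δ* = 0.2222; since δ = 0.19 < 0.2222, cooperation cannot be sustained

Work:
For Grim Trigger:
Cooperate forever: 12/(1-δ)
Defect then punished: 14 + 5·δ/(1-δ)
Need: 12/(1-δ) ≥ 14 + 5·δ/(1-δ)
Solving: δ ≥ (T-R)/(T-P) = (14-12)/(14-5) = 0.2222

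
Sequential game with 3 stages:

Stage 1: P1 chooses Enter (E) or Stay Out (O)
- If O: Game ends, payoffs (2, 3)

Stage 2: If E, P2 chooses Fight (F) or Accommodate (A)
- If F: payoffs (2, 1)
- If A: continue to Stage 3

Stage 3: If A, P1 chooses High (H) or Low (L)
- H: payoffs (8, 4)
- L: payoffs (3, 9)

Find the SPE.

SPE: (E, A, H); Outcome (8, 4)

Work:
Stage 3: P1 chooses H (8 vs 3)
Stage 2: P2: F->1, A->4 (anticipating H). Choose A
Stage 1: P1: O->2, E->8 (anticipating A, H). Choose E
SPE path: E -> A -> H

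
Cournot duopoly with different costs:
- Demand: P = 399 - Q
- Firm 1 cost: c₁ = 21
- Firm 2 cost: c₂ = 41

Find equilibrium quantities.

q₁* = 132.67, q₂* = 112.67

Work:
Reaction: q₁ = (399 - 21 - q₂)/2
Reaction: q₂ = (399 - 41 - q₁)/2
Solve simultaneously:
q₁* = (399 - 2×21 + 41)/3 = 132.67
q₂* = (399 - 2×41 + 21)/3 = 112.67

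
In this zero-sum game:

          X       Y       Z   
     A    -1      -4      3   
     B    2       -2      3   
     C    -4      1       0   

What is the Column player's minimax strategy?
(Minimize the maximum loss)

Column should play Y, value = 1

Work:
Column player minimizes Row's maximum payoff:
Column X: max payoff to Row = 2
Column Y: max payoff to Row = 1
Column Z: max payoff to Row = 3
Minimum is 1, achieved by column Y.
Minimax strategy: Y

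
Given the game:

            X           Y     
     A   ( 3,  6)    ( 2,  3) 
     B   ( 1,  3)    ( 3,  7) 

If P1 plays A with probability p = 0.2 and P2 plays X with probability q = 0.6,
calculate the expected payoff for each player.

E[P1] = 1.96, E[P2] = 4.64

Work:
E[P1] = p·q·π₁(A,X) + p·(1-q)·π₁(A,Y) + (1-p)·q·π₁(B,X) + (1-p)·(1-q)·π₁(B,Y)
= 0.2·0.6·3 + 0.2·0.4·2 + 0.8·0.6·1 + 0.8·0.4·3
= 1.96

E[P2] = 4.64 (similar calculation)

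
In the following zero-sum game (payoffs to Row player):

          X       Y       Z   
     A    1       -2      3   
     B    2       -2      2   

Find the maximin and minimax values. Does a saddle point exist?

Maximin = -2, Minimax = -2, Saddle: True

Work:
Row minimums: [-2, -2] → maximin = -2
Column maximums: [2, -2, 3] → minimax = -2
Saddle point exists! Game value = -2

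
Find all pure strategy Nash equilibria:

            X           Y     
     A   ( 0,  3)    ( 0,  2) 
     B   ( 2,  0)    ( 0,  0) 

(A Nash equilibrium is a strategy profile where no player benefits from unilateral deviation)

Nash equilibrium: (B, X), (B, Y)

Work:
Best responses:
  P1 vs X: payoffs [0, 2] → best response B (payoff 2)
  P1 vs Y: payoffs [0, 0] → best response A/B (payoff 0)
  P2 vs A: payoffs [3, 2] → best response X (payoff 3)
  P2 vs B: payoffs [0, 0] → best response X/Y (payoff 0)
Mutual best responses: (B,X), (B,Y) → Nash equilibria.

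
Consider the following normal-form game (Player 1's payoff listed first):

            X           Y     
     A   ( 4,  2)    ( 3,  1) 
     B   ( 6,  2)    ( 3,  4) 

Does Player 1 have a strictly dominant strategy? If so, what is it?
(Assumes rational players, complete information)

No strictly dominant strategy exists for Player 1

Work:
A strategy strictly dominates another if it gives a strictly higher payoff against every opponent action. Compare each pair of P1's strategies column-by-column:
  A vs B: [4 vs 6, 3 vs 3] → A does not strictly dominate B (column X: 4 ≤ 6)
  B vs A: [6 vs 4, 3 vs 3] → B does not strictly dominate A (column Y: 3 ≤ 3)
No single strategy strictly dominates all others → no strictly dominant strategy.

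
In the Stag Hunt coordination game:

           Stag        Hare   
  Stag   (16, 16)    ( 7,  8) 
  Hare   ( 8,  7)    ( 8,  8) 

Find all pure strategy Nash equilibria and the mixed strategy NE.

Pure NE: (Stag, Stag) and (Hare, Hare); Mixed NE: p = 0.1111, q = 0.1111

Work:
Check pure NE:
(Stag, Stag): (16, 16) - no unilateral deviation beneficial
(Hare, Hare): (8, 8) - no unilateral deviation beneficial
Mixed NE: P1 plays Stag with p = 0.1111, P2 plays Stag with q = 0.1111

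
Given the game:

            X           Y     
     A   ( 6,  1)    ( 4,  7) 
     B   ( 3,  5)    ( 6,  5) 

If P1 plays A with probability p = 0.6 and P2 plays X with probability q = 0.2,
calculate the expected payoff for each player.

E[P1] = 4.8, E[P2] = 5.48

Work:
E[P1] = p·q·π₁(A,X) + p·(1-q)·π₁(A,Y) + (1-p)·q·π₁(B,X) + (1-p)·(1-q)·π₁(B,Y)
= 0.6·0.2·6 + 0.6·0.8·4 + 0.4·0.2·3 + 0.4·0.8·6
= 4.8

E[P2] = 5.48 (similar calculation)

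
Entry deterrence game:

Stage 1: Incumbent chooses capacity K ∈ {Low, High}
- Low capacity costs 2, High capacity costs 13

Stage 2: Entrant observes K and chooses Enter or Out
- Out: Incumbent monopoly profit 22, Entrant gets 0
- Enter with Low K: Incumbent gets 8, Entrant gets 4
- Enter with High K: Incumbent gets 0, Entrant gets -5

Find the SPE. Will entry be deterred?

SPE: (High, Enter|Low, Out|High); Entry deterred. Incumbent net profit = 9

Work:
After Low K: Entrant enters (4 > 0)
After High K: Entrant stays out (-5 < 0)
Incumbent: Low → 8−2=6, High → 22−13=9
Incumbent chooses High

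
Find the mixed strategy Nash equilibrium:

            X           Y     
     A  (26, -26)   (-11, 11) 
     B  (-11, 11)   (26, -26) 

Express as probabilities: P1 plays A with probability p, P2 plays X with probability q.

p = 0.5, q = 0.5

Work:
Find probabilities that make opponent indifferent:
P2 chooses q to make P1 indifferent between A and B
P1 chooses p to make P2 indifferent between X and Y
Mixed NE: P1 plays (A: 0.5, B: 0.5), P2 plays (X: 0.5, Y: 0.5)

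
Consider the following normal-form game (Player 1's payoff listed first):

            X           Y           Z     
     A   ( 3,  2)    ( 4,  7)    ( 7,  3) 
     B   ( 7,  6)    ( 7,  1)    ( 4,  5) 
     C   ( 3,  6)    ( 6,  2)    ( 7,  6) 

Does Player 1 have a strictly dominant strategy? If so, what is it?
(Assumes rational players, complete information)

No strictly dominant strategy exists for Player 1

Work:
A strategy strictly dominates another if it gives a strictly higher payoff against every opponent action. Compare each pair of P1's strategies column-by-column:
  A vs B: [3 vs 7, 4 vs 7, 7 vs 4] → A does not strictly dominate B (column X: 3 ≤ 7)
  A vs C: [3 vs 3, 4 vs 6, 7 vs 7] → A does not strictly dominate C (column X: 3 ≤ 3)
  B vs A: [7 vs 3, 7 vs 4, 4 vs 7] → B does not strictly dominate A (column Z: 4 ≤ 7)
  B vs C: [7 vs 3, 7 vs 6, 4 vs 7] → B does not strictly dominate C (column Z: 4 ≤ 7)
  C vs A: [3 vs 3, 6 vs 4, 7 vs 7] → C does not strictly dominate A (column X: 3 ≤ 3)
  C vs B: [3 vs 7, 6 vs 7, 7 vs 4] → C does not strictly dominate B (column X: 3 ≤ 7)
No single strategy strictly dominates all others → no strictly dominant strategy.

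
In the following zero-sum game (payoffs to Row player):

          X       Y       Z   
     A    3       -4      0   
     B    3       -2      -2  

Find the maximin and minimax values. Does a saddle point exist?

Maximin = -2, Minimax = -2, Saddle: True

Work:
Row minimums: [-4, -2] → maximin = -2
Column maximums: [3, -2, 0] → minimax = -2
Saddle point exists! Game value = -2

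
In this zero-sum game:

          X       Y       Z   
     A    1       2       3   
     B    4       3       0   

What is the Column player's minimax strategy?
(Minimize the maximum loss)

Column should play Y or Z (all achieve the minimum), value = 3

Work:
Column player minimizes Row's maximum payoff:
Column X: max payoff to Row = 4
Column Y: max payoff to Row = 3
Column Z: max payoff to Row = 3
Minimum is 3, achieved by columns Y, Z (tied).
Each of Y or Z is a minimax strategy.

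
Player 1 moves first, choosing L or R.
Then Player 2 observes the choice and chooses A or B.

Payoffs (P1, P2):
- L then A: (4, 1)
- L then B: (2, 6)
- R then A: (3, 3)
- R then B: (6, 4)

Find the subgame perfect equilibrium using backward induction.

P1 plays R, P2 plays B after L and B after R; Payoff (6, 4)

Work:
Backward induction:
After L: P2 chooses B → P1 gets 2
After R: P2 chooses B → P1 gets 6
P1 chooses R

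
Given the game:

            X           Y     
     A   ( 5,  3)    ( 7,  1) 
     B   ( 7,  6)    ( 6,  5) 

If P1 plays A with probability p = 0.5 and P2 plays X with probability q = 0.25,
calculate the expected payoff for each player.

E[P1] = 6.375, E[P2] = 3.375

Work:
E[P1] = p·q·π₁(A,X) + p·(1-q)·π₁(A,Y) + (1-p)·q·π₁(B,X) + (1-p)·(1-q)·π₁(B,Y)
= 0.5·0.25·5 + 0.5·0.75·7 + 0.5·0.25·7 + 0.5·0.75·6
= 6.375

E[P2] = 3.375 (similar calculation)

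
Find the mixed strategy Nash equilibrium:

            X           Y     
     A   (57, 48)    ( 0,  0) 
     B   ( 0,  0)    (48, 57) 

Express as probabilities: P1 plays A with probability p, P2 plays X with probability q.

p = 0.5429, q = 0.4571

Work:
Find probabilities that make opponent indifferent:
P2 chooses q to make P1 indifferent between A and B
P1 chooses p to make P2 indifferent between X and Y
Mixed NE: P1 plays (A: 0.5429, B: 0.4571), P2 plays (X: 0.4571, Y: 0.5429)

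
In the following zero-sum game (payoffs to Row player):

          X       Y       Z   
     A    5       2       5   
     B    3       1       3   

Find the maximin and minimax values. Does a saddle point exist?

Maximin = 2, Minimax = 2, Saddle: True

Work:
Row minimums: [2, 1] → maximin = 2
Column maximums: [5, 2, 5] → minimax = 2
Saddle point exists! Game value = 2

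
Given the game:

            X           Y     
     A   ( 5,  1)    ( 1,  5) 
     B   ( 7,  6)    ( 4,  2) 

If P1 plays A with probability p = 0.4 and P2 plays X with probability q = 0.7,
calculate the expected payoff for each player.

E[P1] = 5.18, E[P2] = 3.76

Work:
E[P1] = p·q·π₁(A,X) + p·(1-q)·π₁(A,Y) + (1-p)·q·π₁(B,X) + (1-p)·(1-q)·π₁(B,Y)
= 0.4·0.7·5 + 0.4·0.3·1 + 0.6·0.7·7 + 0.6·0.3·4
= 5.18

E[P2] = 3.76 (similar calculation)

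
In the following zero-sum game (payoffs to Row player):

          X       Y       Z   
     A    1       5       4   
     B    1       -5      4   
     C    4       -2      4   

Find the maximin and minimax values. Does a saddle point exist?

Maximin = 1, Minimax = 4, Saddle: False

Work:
Row minimums: [1, -5, -2] → maximin = 1
Column maximums: [4, 5, 4] → minimax = 4
No saddle point (maximin ≠ minimax). Mixed strategy needed.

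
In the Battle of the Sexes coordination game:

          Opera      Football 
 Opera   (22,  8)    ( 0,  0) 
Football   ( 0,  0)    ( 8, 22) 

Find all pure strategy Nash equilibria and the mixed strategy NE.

Pure NE: (Opera, Opera) and (Football, Football); Mixed NE: p = 0.7333, q = 0.2667

Work:
Check pure NE:
(Opera, Opera): (22, 8) - no unilateral deviation beneficial
(Football, Football): (8, 22) - no unilateral deviation beneficial
Mixed NE: P1 plays Opera with p = 0.7333, P2 plays Opera with q = 0.2667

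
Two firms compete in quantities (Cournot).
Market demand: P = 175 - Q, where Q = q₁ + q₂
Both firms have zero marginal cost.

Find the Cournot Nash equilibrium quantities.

q₁* = q₂* = 58.33; P* = 58.33

Work:
Profit: π_i = P·q_i = (a - q_i - q_j)·q_i
FOC: ∂π_i/∂q_i = a - 2q_i - q_j = 0
Reaction function: q_i = (175 - q_j)/2
Symmetry: q* = 175/3 = 58.33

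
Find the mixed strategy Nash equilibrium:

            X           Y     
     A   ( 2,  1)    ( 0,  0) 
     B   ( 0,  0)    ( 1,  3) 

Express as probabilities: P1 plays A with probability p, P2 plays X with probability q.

p = 0.75, q = 0.3333

Work:
Find probabilities that make opponent indifferent:
P2 chooses q to make P1 indifferent between A and B
P1 chooses p to make P2 indifferent between X and Y
Mixed NE: P1 plays (A: 0.75, B: 0.25), P2 plays (X: 0.3333, Y: 0.6667)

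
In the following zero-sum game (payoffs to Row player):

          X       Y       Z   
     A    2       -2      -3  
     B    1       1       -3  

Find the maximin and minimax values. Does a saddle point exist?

Maximin = -3, Minimax = -3, Saddle: True

Work:
Row minimums: [-3, -3] → maximin = -3
Column maximums: [2, 1, -3] → minimax = -3
Saddle point exists! Game value = -3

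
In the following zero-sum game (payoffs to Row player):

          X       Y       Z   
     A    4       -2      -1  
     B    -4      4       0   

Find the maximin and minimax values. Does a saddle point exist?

Maximin = -2, Minimax = 0, Saddle: False

Work:
Row minimums: [-2, -4] → maximin = -2
Column maximums: [4, 4, 0] → minimax = 0
No saddle point (maximin ≠ minimax). Mixed strategy needed.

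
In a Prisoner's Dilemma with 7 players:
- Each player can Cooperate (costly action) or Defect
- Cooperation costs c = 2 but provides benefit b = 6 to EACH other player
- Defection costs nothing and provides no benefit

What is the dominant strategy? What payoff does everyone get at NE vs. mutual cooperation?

Dominant: Defect; NE payoff = 0; Coop payoff = 34

Work:
Defect dominates (saves cost c = 2, benefit to others is external)
NE: All defect → everyone gets 0
If all cooperate: each receives (6)×6 - 2 = 34
Social dilemma: 34 > 0 but NE gives 0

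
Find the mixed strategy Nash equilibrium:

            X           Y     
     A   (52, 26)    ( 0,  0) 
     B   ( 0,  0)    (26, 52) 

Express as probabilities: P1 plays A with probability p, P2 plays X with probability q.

p = 0.6667, q = 0.3333

Work:
Find probabilities that make opponent indifferent:
P2 chooses q to make P1 indifferent between A and B
P1 chooses p to make P2 indifferent between X and Y
Mixed NE: P1 plays (A: 0.6667, B: 0.3333), P2 plays (X: 0.3333, Y: 0.6667)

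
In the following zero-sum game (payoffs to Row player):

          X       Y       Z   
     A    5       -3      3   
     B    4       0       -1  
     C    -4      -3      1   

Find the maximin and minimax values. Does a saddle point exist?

Maximin = -1, Minimax = 0, Saddle: False

Work:
Row minimums: [-3, -1, -4] → maximin = -1
Column maximums: [5, 0, 3] → minimax = 0
No saddle point (maximin ≠ minimax). Mixed strategy needed.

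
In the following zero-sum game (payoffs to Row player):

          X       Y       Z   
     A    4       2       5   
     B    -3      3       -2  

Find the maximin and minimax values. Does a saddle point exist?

Maximin = 2, Minimax = 3, Saddle: False

Work:
Row minimums: [2, -3] → maximin = 2
Column maximums: [4, 3, 5] → minimax = 3
No saddle point (maximin ≠ minimax). Mixed strategy needed.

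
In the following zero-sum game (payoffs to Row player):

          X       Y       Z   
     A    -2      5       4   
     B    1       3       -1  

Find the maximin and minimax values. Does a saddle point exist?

Maximin = -1, Minimax = 1, Saddle: False

Work:
Row minimums: [-2, -1] → maximin = -1
Column maximums: [1, 5, 4] → minimax = 1
No saddle point (maximin ≠ minimax). Mixed strategy needed.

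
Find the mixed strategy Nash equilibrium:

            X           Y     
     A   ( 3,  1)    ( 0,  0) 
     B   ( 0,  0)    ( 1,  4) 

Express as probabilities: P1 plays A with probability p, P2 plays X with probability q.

p = 0.8, q = 0.25

Work:
Find probabilities that make opponent indifferent:
P2 chooses q to make P1 indifferent between A and B
P1 chooses p to make P2 indifferent between X and Y
Mixed NE: P1 plays (A: 0.8, B: 0.2), P2 plays (X: 0.25, Y: 0.75)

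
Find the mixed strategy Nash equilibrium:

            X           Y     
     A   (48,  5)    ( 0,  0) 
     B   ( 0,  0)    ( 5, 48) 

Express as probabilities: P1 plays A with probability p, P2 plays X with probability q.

p = 0.9057, q = 0.0943

Work:
Find probabilities that make opponent indifferent:
P2 chooses q to make P1 indifferent between A and B
P1 chooses p to make P2 indifferent between X and Y
Mixed NE: P1 plays (A: 0.9057, B: 0.0943), P2 plays (X: 0.0943, Y: 0.9057)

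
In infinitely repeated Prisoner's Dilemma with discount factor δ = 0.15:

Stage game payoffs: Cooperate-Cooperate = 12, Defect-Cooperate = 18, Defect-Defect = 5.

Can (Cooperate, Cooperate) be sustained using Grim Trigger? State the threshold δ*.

δ* = 0.4615; since δ = 0.15 < 0.4615, cooperation cannot be sustained

Work:
For Grim Trigger:
Cooperate forever: 12/(1-δ)
Defect then punished: 18 + 5·δ/(1-δ)
Need: 12/(1-δ) ≥ 18 + 5·δ/(1-δ)
Solving: δ ≥ (T-R)/(T-P) = (18-12)/(18-5) = 0.4615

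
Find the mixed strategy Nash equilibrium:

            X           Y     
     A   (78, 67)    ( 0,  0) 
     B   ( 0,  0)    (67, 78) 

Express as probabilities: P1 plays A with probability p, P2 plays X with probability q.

p = 0.5379, q = 0.4621

Work:
Find probabilities that make opponent indifferent:
P2 chooses q to make P1 indifferent between A and B
P1 chooses p to make P2 indifferent between X and Y
Mixed NE: P1 plays (A: 0.5379, B: 0.4621), P2 plays (X: 0.4621, Y: 0.5379)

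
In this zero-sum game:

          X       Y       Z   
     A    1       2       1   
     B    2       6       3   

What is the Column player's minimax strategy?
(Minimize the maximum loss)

Column should play X, value = 2

Work:
Column player minimizes Row's maximum payoff:
Column X: max payoff to Row = 2
Column Y: max payoff to Row = 6
Column Z: max payoff to Row = 3
Minimum is 2, achieved by column X.
Minimax strategy: X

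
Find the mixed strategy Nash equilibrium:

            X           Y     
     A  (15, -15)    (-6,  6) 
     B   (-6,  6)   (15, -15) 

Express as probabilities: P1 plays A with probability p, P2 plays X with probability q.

p = 0.5, q = 0.5

Work:
Find probabilities that make opponent indifferent:
P2 chooses q to make P1 indifferent between A and B
P1 chooses p to make P2 indifferent between X and Y
Mixed NE: P1 plays (A: 0.5, B: 0.5), P2 plays (X: 0.5, Y: 0.5)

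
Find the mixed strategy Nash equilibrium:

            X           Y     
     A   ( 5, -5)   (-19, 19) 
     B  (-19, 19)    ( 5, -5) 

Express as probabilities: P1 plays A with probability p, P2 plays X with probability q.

p = 0.5, q = 0.5

Work:
Find probabilities that make opponent indifferent:
P2 chooses q to make P1 indifferent between A and B
P1 chooses p to make P2 indifferent between X and Y
Mixed NE: P1 plays (A: 0.5, B: 0.5), P2 plays (X: 0.5, Y: 0.5)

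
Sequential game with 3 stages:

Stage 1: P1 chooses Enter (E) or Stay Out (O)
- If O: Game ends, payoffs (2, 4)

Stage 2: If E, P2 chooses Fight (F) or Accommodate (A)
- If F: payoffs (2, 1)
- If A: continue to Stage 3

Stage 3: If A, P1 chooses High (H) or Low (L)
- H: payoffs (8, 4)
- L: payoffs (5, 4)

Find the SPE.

SPE: (E, A, H); Outcome (8, 4)

Work:
Stage 3: P1 chooses H (8 vs 5)
Stage 2: P2: F->1, A->4 (anticipating H). Choose A
Stage 1: P1: O->2, E->8 (anticipating A, H). Choose E
SPE path: E -> A -> H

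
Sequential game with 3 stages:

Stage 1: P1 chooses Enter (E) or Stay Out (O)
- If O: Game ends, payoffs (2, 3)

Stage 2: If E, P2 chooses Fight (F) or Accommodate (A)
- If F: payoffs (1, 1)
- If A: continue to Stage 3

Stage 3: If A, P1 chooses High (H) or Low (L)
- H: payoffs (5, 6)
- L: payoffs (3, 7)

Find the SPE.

SPE: (E, A, H); Outcome (5, 6)

Work:
Stage 3: P1 chooses H (5 vs 3)
Stage 2: P2: F->1, A->6 (anticipating H). Choose A
Stage 1: P1: O->2, E->5 (anticipating A, H). Choose E
SPE path: E -> A -> H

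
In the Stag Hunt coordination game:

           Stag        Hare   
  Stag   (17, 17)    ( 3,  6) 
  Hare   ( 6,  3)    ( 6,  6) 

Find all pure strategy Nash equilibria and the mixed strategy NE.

Pure NE: (Stag, Stag) and (Hare, Hare); Mixed NE: p = 0.2143, q = 0.2143

Work:
Check pure NE:
(Stag, Stag): (17, 17) - no unilateral deviation beneficial
(Hare, Hare): (6, 6) - no unilateral deviation beneficial
Mixed NE: P1 plays Stag with p = 0.2143, P2 plays Stag with q = 0.2143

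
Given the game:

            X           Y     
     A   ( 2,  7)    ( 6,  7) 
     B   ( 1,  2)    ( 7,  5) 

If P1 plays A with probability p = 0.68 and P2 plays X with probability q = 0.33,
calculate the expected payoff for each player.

E[P1] = 4.7888, E[P2] = 6.0432

Work:
E[P1] = p·q·π₁(A,X) + p·(1-q)·π₁(A,Y) + (1-p)·q·π₁(B,X) + (1-p)·(1-q)·π₁(B,Y)
= 0.68·0.33·2 + 0.68·0.67·6 + 0.32·0.33·1 + 0.32·0.67·7
= 4.7888

E[P2] = 6.0432 (similar calculation)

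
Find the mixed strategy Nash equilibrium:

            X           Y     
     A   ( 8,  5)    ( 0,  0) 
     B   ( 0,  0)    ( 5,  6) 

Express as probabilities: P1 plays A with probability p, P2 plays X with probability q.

p = 0.5455, q = 0.3846

Work:
Find probabilities that make opponent indifferent:
P2 chooses q to make P1 indifferent between A and B
P1 chooses p to make P2 indifferent between X and Y
Mixed NE: P1 plays (A: 0.5455, B: 0.4545), P2 plays (X: 0.3846, Y: 0.6154)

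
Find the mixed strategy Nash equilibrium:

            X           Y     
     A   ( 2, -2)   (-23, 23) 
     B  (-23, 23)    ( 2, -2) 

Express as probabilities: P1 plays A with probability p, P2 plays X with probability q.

p = 0.5, q = 0.5

Work:
Find probabilities that make opponent indifferent:
P2 chooses q to make P1 indifferent between A and B
P1 chooses p to make P2 indifferent between X and Y
Mixed NE: P1 plays (A: 0.5, B: 0.5), P2 plays (X: 0.5, Y: 0.5)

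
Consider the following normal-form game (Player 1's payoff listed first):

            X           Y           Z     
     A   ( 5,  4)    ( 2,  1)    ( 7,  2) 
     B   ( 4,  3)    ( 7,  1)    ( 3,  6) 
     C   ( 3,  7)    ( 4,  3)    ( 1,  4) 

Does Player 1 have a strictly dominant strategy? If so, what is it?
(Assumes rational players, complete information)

No strictly dominant strategy exists for Player 1

Work:
A strategy strictly dominates another if it gives a strictly higher payoff against every opponent action. Compare each pair of P1's strategies column-by-column:
  A vs B: [5 vs 4, 2 vs 7, 7 vs 3] → A does not strictly dominate B (column Y: 2 ≤ 7)
  A vs C: [5 vs 3, 2 vs 4, 7 vs 1] → A does not strictly dominate C (column Y: 2 ≤ 4)
  B vs A: [4 vs 5, 7 vs 2, 3 vs 7] → B does not strictly dominate A (column X: 4 ≤ 5)
  B vs C: [4 vs 3, 7 vs 4, 3 vs 1] → B strictly dominates C
  C vs A: [3 vs 5, 4 vs 2, 1 vs 7] → C does not strictly dominate A (column X: 3 ≤ 5)
  C vs B: [3 vs 4, 4 vs 7, 1 vs 3] → C does not strictly dominate B (column X: 3 ≤ 4)
No single strategy strictly dominates all others → no strictly dominant strategy.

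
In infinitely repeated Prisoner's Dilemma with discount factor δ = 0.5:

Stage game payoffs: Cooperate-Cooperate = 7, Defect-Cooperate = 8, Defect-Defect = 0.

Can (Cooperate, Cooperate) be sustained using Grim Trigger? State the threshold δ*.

δ* = 0.125; since δ = 0.5 ≥ 0.125, cooperation can be sustained

Work:
For Grim Trigger:
Cooperate forever: 7/(1-δ)
Defect then punished: 8 + 0·δ/(1-δ)
Need: 7/(1-δ) ≥ 8 + 0·δ/(1-δ)
Solving: δ ≥ (T-R)/(T-P) = (8-7)/(8-0) = 0.125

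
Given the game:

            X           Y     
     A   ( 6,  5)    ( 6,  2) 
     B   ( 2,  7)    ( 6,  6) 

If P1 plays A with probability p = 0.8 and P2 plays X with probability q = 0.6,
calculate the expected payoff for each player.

E[P1] = 5.52, E[P2] = 4.36

Work:
E[P1] = p·q·π₁(A,X) + p·(1-q)·π₁(A,Y) + (1-p)·q·π₁(B,X) + (1-p)·(1-q)·π₁(B,Y)
= 0.8·0.6·6 + 0.8·0.4·6 + 0.2·0.6·2 + 0.2·0.4·6
= 5.52

E[P2] = 4.36 (similar calculation)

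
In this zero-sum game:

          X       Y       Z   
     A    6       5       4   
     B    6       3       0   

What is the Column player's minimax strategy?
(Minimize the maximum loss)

Column should play Z, value = 4

Work:
Column player minimizes Row's maximum payoff:
Column X: max payoff to Row = 6
Column Y: max payoff to Row = 5
Column Z: max payoff to Row = 4
Minimum is 4, achieved by column Z.
Minimax strategy: Z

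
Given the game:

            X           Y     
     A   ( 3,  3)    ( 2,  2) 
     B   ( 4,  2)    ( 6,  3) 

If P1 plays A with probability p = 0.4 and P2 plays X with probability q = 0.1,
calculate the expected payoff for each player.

E[P1] = 4.32, E[P2] = 2.58

Work:
E[P1] = p·q·π₁(A,X) + p·(1-q)·π₁(A,Y) + (1-p)·q·π₁(B,X) + (1-p)·(1-q)·π₁(B,Y)
= 0.4·0.1·3 + 0.4·0.9·2 + 0.6·0.1·4 + 0.6·0.9·6
= 4.32

E[P2] = 2.58 (similar calculation)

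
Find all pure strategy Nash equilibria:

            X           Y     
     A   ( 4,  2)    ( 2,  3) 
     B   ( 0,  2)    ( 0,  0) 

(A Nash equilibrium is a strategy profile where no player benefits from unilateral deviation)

Nash equilibrium: (A, Y)

Work:
Best responses:
  P1 vs X: payoffs [4, 0] → best response A (payoff 4)
  P1 vs Y: payoffs [2, 0] → best response A (payoff 2)
  P2 vs A: payoffs [2, 3] → best response Y (payoff 3)
  P2 vs B: payoffs [2, 0] → best response X (payoff 2)
Mutual best responses: (A,Y) → Nash equilibria.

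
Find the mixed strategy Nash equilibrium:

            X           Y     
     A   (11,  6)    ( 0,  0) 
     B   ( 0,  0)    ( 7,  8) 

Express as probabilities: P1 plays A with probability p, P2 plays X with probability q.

p = 0.5714, q = 0.3889

Work:
Find probabilities that make opponent indifferent:
P2 chooses q to make P1 indifferent between A and B
P1 chooses p to make P2 indifferent between X and Y
Mixed NE: P1 plays (A: 0.5714, B: 0.4286), P2 plays (X: 0.3889, Y: 0.6111)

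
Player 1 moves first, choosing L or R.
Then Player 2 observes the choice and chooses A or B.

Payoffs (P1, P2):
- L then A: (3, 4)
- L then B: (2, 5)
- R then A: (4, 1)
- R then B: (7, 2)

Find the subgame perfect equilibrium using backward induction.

P1 plays R, P2 plays B after L and B after R; Payoff (7, 2)

Work:
Backward induction:
After L: P2 chooses B → P1 gets 2
After R: P2 chooses B → P1 gets 7
P1 chooses R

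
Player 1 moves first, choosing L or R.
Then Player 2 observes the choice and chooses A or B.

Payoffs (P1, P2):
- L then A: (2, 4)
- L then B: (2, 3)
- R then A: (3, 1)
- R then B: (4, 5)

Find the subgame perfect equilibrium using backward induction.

P1 plays R, P2 plays A after L and B after R; Payoff (4, 5)

Work:
Backward induction:
After L: P2 chooses A → P1 gets 2
After R: P2 chooses B → P1 gets 4
P1 chooses R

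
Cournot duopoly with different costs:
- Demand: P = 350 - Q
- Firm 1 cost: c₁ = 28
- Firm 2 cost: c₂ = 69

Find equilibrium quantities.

q₁* = 121.0, q₂* = 80.0

Work:
Reaction: q₁ = (350 - 28 - q₂)/2
Reaction: q₂ = (350 - 69 - q₁)/2
Solve simultaneously:
q₁* = (350 - 2×28 + 69)/3 = 121.0
q₂* = (350 - 2×69 + 28)/3 = 80.0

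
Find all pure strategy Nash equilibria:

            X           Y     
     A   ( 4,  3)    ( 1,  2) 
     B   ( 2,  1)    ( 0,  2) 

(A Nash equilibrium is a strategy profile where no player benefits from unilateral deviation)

Nash equilibrium: (A, X)

Work:
Best responses:
  P1 vs X: payoffs [4, 2] → best response A (payoff 4)
  P1 vs Y: payoffs [1, 0] → best response A (payoff 1)
  P2 vs A: payoffs [3, 2] → best response X (payoff 3)
  P2 vs B: payoffs [1, 2] → best response Y (payoff 2)
Mutual best responses: (A,X) → Nash equilibria.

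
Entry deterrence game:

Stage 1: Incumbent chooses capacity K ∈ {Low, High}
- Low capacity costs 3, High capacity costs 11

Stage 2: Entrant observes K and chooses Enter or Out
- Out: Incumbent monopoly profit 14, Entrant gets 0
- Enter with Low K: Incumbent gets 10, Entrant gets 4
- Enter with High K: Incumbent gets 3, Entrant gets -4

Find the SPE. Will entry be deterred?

SPE: (Low, Enter|Low, Out|High); Entry not deterred. Incumbent net profit = 7, Entrant gets 4

Work:
After Low K: Entrant enters (4 > 0)
After High K: Entrant stays out (-4 < 0)
Incumbent: Low → 10−3=7, High → 14−11=3
Incumbent chooses Low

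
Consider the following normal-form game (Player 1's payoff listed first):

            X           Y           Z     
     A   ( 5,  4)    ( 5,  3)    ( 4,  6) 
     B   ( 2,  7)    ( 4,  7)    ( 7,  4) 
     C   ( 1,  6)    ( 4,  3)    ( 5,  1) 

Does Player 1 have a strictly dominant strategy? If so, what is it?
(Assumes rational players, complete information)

No strictly dominant strategy exists for Player 1

Work:
A strategy strictly dominates another if it gives a strictly higher payoff against every opponent action. Compare each pair of P1's strategies column-by-column:
  A vs B: [5 vs 2, 5 vs 4, 4 vs 7] → A does not strictly dominate B (column Z: 4 ≤ 7)
  A vs C: [5 vs 1, 5 vs 4, 4 vs 5] → A does not strictly dominate C (column Z: 4 ≤ 5)
  B vs A: [2 vs 5, 4 vs 5, 7 vs 4] → B does not strictly dominate A (column X: 2 ≤ 5)
  B vs C: [2 vs 1, 4 vs 4, 7 vs 5] → B does not strictly dominate C (column Y: 4 ≤ 4)
  C vs A: [1 vs 5, 4 vs 5, 5 vs 4] → C does not strictly dominate A (column X: 1 ≤ 5)
  C vs B: [1 vs 2, 4 vs 4, 5 vs 7] → C does not strictly dominate B (column X: 1 ≤ 2)
No single strategy strictly dominates all others → no strictly dominant strategy.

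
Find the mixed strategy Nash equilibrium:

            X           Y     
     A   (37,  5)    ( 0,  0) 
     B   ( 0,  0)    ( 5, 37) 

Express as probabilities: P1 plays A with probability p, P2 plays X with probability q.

p = 0.881, q = 0.119

Work:
Find probabilities that make opponent indifferent:
P2 chooses q to make P1 indifferent between A and B
P1 chooses p to make P2 indifferent between X and Y
Mixed NE: P1 plays (A: 0.881, B: 0.119), P2 plays (X: 0.119, Y: 0.881)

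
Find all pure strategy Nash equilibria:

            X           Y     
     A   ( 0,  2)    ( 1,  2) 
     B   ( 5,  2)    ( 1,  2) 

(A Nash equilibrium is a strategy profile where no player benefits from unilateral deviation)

Nash equilibrium: (A, Y), (B, X), (B, Y)

Work:
Best responses:
  P1 vs X: payoffs [0, 5] → best response B (payoff 5)
  P1 vs Y: payoffs [1, 1] → best response A/B (payoff 1)
  P2 vs A: payoffs [2, 2] → best response X/Y (payoff 2)
  P2 vs B: payoffs [2, 2] → best response X/Y (payoff 2)
Mutual best responses: (A,Y), (B,X), (B,Y) → Nash equilibria.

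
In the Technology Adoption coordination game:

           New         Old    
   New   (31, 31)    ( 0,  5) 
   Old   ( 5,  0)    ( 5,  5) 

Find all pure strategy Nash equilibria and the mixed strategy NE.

Pure NE: (New, New) and (Old, Old); Mixed NE: p = 0.1613, q = 0.1613

Work:
Check pure NE:
(New, New): (31, 31) - no unilateral deviation beneficial
(Old, Old): (5, 5) - no unilateral deviation beneficial
Mixed NE: P1 plays New with p = 0.1613, P2 plays New with q = 0.1613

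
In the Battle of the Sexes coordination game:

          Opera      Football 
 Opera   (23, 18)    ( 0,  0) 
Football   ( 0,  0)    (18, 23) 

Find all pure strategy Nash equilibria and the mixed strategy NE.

Pure NE: (Opera, Opera) and (Football, Football); Mixed NE: p = 0.561, q = 0.439

Work:
Check pure NE:
(Opera, Opera): (23, 18) - no unilateral deviation beneficial
(Football, Football): (18, 23) - no unilateral deviation beneficial
Mixed NE: P1 plays Opera with p = 0.561, P2 plays Opera with q = 0.439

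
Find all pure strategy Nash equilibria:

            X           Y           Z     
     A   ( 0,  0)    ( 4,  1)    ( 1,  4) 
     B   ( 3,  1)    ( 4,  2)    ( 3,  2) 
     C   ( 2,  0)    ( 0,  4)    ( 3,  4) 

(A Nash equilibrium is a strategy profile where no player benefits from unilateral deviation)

Nash equilibrium: (B, Y), (B, Z), (C, Z)

Work:
Best responses:
  P1 vs X: payoffs [0, 3, 2] → best response B (payoff 3)
  P1 vs Y: payoffs [4, 4, 0] → best response A/B (payoff 4)
  P1 vs Z: payoffs [1, 3, 3] → best response B/C (payoff 3)
  P2 vs A: payoffs [0, 1, 4] → best response Z (payoff 4)
  P2 vs B: payoffs [1, 2, 2] → best response Y/Z (payoff 2)
  P2 vs C: payoffs [0, 4, 4] → best response Y/Z (payoff 4)
Mutual best responses: (B,Y), (B,Z), (C,Z) → Nash equilibria.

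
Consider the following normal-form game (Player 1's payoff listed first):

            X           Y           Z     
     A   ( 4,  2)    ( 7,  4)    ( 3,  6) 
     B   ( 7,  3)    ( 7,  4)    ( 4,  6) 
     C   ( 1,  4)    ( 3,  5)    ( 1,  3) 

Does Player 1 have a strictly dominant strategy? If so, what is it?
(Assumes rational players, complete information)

No strictly dominant strategy exists for Player 1

Work:
A strategy strictly dominates another if it gives a strictly higher payoff against every opponent action. Compare each pair of P1's strategies column-by-column:
  A vs B: [4 vs 7, 7 vs 7, 3 vs 4] → A does not strictly dominate B (column X: 4 ≤ 7)
  A vs C: [4 vs 1, 7 vs 3, 3 vs 1] → A strictly dominates C
  B vs A: [7 vs 4, 7 vs 7, 4 vs 3] → B does not strictly dominate A (column Y: 7 ≤ 7)
  B vs C: [7 vs 1, 7 vs 3, 4 vs 1] → B strictly dominates C
  C vs A: [1 vs 4, 3 vs 7, 1 vs 3] → C does not strictly dominate A (column X: 1 ≤ 4)
  C vs B: [1 vs 7, 3 vs 7, 1 vs 4] → C does not strictly dominate B (column X: 1 ≤ 7)
No single strategy strictly dominates all others → no strictly dominant strategy.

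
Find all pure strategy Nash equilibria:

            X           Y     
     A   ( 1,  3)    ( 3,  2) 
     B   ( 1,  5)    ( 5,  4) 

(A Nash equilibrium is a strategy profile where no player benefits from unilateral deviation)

Nash equilibrium: (A, X), (B, X)

Work:
Best responses:
  P1 vs X: payoffs [1, 1] → best response A/B (payoff 1)
  P1 vs Y: payoffs [3, 5] → best response B (payoff 5)
  P2 vs A: payoffs [3, 2] → best response X (payoff 3)
  P2 vs B: payoffs [5, 4] → best response X (payoff 5)
Mutual best responses: (A,X), (B,X) → Nash equilibria.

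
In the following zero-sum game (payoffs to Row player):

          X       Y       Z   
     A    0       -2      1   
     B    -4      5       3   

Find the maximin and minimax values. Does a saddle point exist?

Maximin = -2, Minimax = 0, Saddle: False

Work:
Row minimums: [-2, -4] → maximin = -2
Column maximums: [0, 5, 3] → minimax = 0
No saddle point (maximin ≠ minimax). Mixed strategy needed.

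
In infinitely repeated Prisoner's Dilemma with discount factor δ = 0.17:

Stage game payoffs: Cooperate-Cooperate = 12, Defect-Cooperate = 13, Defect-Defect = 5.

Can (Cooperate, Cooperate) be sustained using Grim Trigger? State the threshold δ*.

δ* = 0.125; since δ = 0.17 ≥ 0.125, cooperation can be sustained

Work:
For Grim Trigger:
Cooperate forever: 12/(1-δ)
Defect then punished: 13 + 5·δ/(1-δ)
Need: 12/(1-δ) ≥ 13 + 5·δ/(1-δ)
Solving: δ ≥ (T-R)/(T-P) = (13-12)/(13-5) = 0.125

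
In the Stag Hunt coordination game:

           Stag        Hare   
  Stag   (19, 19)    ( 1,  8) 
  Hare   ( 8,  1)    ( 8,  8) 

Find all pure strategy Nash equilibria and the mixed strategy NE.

Pure NE: (Stag, Stag) and (Hare, Hare); Mixed NE: p = 0.3889, q = 0.3889

Work:
Check pure NE:
(Stag, Stag): (19, 19) - no unilateral deviation beneficial
(Hare, Hare): (8, 8) - no unilateral deviation beneficial
Mixed NE: P1 plays Stag with p = 0.3889, P2 plays Stag with q = 0.3889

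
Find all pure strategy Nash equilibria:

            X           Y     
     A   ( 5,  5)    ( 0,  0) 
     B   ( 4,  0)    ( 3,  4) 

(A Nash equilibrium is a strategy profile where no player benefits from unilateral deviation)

Nash equilibrium: (A, X), (B, Y)

Work:
Best responses:
  P1 vs X: payoffs [5, 4] → best response A (payoff 5)
  P1 vs Y: payoffs [0, 3] → best response B (payoff 3)
  P2 vs A: payoffs [5, 0] → best response X (payoff 5)
  P2 vs B: payoffs [0, 4] → best response Y (payoff 4)
Mutual best responses: (A,X), (B,Y) → Nash equilibria.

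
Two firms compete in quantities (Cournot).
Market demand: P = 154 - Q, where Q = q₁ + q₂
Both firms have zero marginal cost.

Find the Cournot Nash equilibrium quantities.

q₁* = q₂* = 51.33; P* = 51.33

Work:
Profit: π_i = P·q_i = (a - q_i - q_j)·q_i
FOC: ∂π_i/∂q_i = a - 2q_i - q_j = 0
Reaction function: q_i = (154 - q_j)/2
Symmetry: q* = 154/3 = 51.33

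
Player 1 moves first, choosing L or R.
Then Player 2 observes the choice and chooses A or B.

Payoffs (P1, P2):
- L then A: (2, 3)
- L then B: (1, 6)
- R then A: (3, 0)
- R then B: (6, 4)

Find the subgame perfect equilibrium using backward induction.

P1 plays R, P2 plays B after L and B after R; Payoff (6, 4)

Work:
Backward induction:
After L: P2 chooses B → P1 gets 1
After R: P2 chooses B → P1 gets 6
P1 chooses R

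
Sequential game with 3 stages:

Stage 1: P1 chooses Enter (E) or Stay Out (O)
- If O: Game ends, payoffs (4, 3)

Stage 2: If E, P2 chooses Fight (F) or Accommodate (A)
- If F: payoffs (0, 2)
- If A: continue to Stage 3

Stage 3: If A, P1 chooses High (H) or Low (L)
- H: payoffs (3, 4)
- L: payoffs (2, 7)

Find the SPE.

SPE: (O, A, H); Outcome (4, 3)

Work:
Stage 3: P1 chooses H (3 vs 2)
Stage 2: P2: F->2, A->4 (anticipating H). Choose A
Stage 1: P1: O->4, E->3 (anticipating A, H). Choose O
SPE path: O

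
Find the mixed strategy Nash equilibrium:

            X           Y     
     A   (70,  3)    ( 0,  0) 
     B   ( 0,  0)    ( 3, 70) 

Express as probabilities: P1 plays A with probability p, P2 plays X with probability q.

p = 0.9589, q = 0.0411

Work:
Find probabilities that make opponent indifferent:
P2 chooses q to make P1 indifferent between A and B
P1 chooses p to make P2 indifferent between X and Y
Mixed NE: P1 plays (A: 0.9589, B: 0.0411), P2 plays (X: 0.0411, Y: 0.9589)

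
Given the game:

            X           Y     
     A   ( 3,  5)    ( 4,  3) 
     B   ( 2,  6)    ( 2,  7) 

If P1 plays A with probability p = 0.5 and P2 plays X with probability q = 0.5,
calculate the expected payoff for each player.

E[P1] = 2.75, E[P2] = 5.25

Work:
E[P1] = p·q·π₁(A,X) + p·(1-q)·π₁(A,Y) + (1-p)·q·π₁(B,X) + (1-p)·(1-q)·π₁(B,Y)
= 0.5·0.5·3 + 0.5·0.5·4 + 0.5·0.5·2 + 0.5·0.5·2
= 2.75

E[P2] = 5.25 (similar calculation)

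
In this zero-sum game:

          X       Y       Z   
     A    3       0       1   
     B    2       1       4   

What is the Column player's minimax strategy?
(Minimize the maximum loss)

Column should play Y, value = 1

Work:
Column player minimizes Row's maximum payoff:
Column X: max payoff to Row = 3
Column Y: max payoff to Row = 1
Column Z: max payoff to Row = 4
Minimum is 1, achieved by column Y.
Minimax strategy: Y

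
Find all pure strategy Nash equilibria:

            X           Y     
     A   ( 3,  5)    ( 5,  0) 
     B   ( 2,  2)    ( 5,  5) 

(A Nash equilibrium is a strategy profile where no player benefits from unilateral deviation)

Nash equilibrium: (A, X), (B, Y)

Work:
Best responses:
  P1 vs X: payoffs [3, 2] → best response A (payoff 3)
  P1 vs Y: payoffs [5, 5] → best response A/B (payoff 5)
  P2 vs A: payoffs [5, 0] → best response X (payoff 5)
  P2 vs B: payoffs [2, 5] → best response Y (payoff 5)
Mutual best responses: (A,X), (B,Y) → Nash equilibria.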